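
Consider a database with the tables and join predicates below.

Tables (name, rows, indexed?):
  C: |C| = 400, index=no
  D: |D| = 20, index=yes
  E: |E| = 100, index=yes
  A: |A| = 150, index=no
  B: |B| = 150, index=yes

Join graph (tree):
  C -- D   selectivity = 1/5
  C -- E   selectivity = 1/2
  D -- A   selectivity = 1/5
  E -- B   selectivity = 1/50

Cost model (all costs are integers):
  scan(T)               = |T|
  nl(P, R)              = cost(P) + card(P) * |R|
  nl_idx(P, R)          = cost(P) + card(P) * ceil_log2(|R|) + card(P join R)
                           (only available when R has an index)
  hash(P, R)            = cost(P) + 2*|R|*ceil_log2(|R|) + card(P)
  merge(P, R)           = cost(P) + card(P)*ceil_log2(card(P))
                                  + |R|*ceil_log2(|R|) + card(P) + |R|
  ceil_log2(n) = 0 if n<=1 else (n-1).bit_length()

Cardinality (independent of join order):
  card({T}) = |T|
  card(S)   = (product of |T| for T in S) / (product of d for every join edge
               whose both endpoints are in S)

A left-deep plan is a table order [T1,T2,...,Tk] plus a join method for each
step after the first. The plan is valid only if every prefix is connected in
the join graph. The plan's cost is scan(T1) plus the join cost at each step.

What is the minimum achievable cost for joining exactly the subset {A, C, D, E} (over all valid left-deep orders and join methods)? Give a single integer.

Selinger DP over subsets of {A,C,D,E}:
  {C}: scan cost=400, card=400
  {D}: scan cost=20, card=20
  {E}: scan cost=100, card=100
  {A}: scan cost=150, card=150
  {CD}: card=1600; try (D,hash)→1000, (D,nl_idx)→4000, (C,merge)→4140, (D,merge)→4520, (C,hash)→7240, (C,nl)→8020 …(+1); best=1000 via (D,hash)
  {CE}: card=20000; try (E,hash)→2200, (C,merge)→4900, (E,merge)→5200, (C,hash)→7400, (E,nl_idx)→23200, (C,nl)→40100 …(+1); best=2200 via (E,hash)
  {AD}: card=600; try (D,hash)→500, (A,merge)→1490, (D,nl_idx)→1500, (D,merge)→1620, (A,hash)→2440, (A,nl)→3020 …(+1); best=500 via (D,hash)
  {CDE}: card=80000; try (E,hash)→4000, (E,merge)→21000, (D,hash)→22400, (E,nl_idx)→92200, (E,nl)→161000, (D,nl_idx)→182200 …(+2); best=4000 via (E,hash)
  {ACD}: card=48000; try (A,hash)→5000, (C,hash)→8300, (C,merge)→11100, (A,merge)→21550, (C,nl)→240500, (A,nl)→241000; best=5000 via (A,hash)
  {ACDE}: card=2400000; try (E,hash)→54400, (A,hash)→86400, (E,merge)→821800, (A,merge)→1445350, (E,nl_idx)→2741000, (E,nl)→4805000 …(+1); best=54400 via (E,hash)

54400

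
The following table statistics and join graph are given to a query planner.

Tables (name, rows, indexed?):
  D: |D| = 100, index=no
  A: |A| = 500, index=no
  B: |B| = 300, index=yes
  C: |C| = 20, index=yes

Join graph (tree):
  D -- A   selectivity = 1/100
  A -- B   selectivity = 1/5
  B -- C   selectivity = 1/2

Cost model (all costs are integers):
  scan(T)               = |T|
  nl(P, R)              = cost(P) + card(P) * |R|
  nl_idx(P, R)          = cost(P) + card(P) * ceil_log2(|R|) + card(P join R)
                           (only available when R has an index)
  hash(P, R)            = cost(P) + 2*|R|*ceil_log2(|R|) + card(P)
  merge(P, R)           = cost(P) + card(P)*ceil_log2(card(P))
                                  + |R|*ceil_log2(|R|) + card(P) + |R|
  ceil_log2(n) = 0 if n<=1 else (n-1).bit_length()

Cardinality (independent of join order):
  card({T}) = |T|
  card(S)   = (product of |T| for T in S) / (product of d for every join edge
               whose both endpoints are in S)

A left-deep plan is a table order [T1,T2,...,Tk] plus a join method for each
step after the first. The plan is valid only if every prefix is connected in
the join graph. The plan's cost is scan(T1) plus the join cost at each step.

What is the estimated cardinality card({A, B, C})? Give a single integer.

Tables in S: A(500), B(300), C(20)
Edges inside S: A-B(d=5), B-C(d=2)
numerator = 500 * 300 * 20 = 3000000
denominator = 5 * 2 = 10
card(S) = 3000000 / 10 = 300000

300000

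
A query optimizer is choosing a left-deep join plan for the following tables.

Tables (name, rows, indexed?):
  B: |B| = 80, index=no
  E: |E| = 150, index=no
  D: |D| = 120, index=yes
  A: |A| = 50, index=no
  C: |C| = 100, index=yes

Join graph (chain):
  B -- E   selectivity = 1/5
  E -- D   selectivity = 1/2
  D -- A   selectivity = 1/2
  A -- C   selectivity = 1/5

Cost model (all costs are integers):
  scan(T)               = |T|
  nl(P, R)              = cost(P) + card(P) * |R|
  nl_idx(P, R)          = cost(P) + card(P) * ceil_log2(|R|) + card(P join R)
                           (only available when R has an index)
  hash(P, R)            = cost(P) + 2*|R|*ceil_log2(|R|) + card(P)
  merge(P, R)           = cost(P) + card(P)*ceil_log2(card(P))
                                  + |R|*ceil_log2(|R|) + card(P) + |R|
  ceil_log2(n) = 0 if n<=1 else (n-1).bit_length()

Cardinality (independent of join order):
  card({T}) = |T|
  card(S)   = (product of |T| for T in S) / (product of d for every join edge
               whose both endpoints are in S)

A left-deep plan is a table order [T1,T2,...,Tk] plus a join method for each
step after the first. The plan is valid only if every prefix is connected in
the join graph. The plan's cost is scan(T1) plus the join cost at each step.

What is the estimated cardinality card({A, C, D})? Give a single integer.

Tables in S: A(50), C(100), D(120)
Edges inside S: D-A(d=2), A-C(d=5)
numerator = 50 * 100 * 120 = 600000
denominator = 2 * 5 = 10
card(S) = 600000 / 10 = 60000

60000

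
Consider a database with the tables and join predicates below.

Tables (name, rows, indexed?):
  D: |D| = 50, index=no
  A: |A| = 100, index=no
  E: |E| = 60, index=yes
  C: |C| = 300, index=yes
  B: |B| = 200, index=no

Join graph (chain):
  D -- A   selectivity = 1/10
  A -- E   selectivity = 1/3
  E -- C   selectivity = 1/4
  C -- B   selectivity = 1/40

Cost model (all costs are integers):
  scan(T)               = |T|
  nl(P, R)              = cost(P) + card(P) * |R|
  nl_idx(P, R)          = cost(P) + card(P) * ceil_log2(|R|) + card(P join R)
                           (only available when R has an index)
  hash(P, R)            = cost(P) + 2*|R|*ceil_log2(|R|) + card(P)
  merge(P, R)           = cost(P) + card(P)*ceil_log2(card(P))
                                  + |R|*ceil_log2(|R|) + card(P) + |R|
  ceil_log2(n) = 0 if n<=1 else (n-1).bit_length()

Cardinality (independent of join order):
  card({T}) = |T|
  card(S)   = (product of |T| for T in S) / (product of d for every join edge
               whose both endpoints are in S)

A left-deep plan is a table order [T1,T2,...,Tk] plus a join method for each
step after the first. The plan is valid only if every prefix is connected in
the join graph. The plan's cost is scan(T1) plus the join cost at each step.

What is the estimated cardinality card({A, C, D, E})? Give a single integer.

Tables in S: A(100), C(300), D(50), E(60)
Edges inside S: D-A(d=10), A-E(d=3), E-C(d=4)
numerator = 100 * 300 * 50 * 60 = 90000000
denominator = 10 * 3 * 4 = 120
card(S) = 90000000 / 120 = 750000

750000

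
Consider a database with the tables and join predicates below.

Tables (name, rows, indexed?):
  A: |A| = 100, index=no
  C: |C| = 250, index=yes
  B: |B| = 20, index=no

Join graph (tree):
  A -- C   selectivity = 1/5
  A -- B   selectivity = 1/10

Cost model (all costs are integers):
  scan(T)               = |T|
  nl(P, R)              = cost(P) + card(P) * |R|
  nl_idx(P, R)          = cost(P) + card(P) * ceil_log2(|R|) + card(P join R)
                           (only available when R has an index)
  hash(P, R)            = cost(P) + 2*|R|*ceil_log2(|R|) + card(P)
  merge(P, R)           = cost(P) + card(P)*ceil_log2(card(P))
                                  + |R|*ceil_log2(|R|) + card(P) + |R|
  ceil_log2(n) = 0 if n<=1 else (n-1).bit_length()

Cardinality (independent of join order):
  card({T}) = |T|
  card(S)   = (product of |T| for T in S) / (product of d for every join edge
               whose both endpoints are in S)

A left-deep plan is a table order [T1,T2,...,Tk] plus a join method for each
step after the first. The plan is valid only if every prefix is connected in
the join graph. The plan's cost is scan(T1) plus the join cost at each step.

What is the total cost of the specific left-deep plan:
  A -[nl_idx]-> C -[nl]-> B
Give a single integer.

105900

step 1: scan A: cost=100, card=100
step 2: join C via nl_idx
    card(P join C) = 100*250/(5) = 5000
    cost = 100 + 100*8 + 5000 = 5900
step 3: join B via nl
    card(P join B) = 5000*20/(10) = 10000
    cost = 5900 + 5000*20 = 105900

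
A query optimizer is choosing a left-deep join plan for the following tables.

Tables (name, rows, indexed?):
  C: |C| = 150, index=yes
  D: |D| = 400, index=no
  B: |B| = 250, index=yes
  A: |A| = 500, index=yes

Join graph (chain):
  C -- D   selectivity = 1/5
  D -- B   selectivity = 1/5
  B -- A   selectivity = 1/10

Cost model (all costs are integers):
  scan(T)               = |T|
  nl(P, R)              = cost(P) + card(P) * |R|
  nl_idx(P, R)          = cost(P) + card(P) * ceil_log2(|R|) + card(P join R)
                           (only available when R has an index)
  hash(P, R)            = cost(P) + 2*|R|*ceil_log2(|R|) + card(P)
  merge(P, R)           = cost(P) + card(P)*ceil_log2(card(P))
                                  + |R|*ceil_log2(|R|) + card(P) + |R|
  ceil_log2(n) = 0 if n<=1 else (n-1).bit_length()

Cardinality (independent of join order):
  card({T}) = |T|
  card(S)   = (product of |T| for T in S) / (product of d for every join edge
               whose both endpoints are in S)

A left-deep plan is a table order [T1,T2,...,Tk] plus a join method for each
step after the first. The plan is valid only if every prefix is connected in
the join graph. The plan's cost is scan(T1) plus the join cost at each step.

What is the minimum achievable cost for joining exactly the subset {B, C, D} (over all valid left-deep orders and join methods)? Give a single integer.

Selinger DP over subsets of {B,C,D}:
  {C}: scan cost=150, card=150
  {D}: scan cost=400, card=400
  {B}: scan cost=250, card=250
  {CD}: card=12000; try (C,hash)→3200, (D,merge)→5500, (C,merge)→5750, (D,hash)→7500, (C,nl_idx)→15600, (D,nl)→60150 …(+1); best=3200 via (C,hash)
  {BD}: card=20000; try (B,hash)→4800, (D,merge)→6500, (B,merge)→6650, (D,hash)→7700, (B,nl_idx)→23600, (D,nl)→100250 …(+1); best=4800 via (B,hash)
  {BCD}: card=600000; try (B,hash)→19200, (C,hash)→27200, (B,merge)→185450, (C,merge)→326150, (B,nl_idx)→699200, (C,nl_idx)→764800 …(+2); best=19200 via (B,hash)

19200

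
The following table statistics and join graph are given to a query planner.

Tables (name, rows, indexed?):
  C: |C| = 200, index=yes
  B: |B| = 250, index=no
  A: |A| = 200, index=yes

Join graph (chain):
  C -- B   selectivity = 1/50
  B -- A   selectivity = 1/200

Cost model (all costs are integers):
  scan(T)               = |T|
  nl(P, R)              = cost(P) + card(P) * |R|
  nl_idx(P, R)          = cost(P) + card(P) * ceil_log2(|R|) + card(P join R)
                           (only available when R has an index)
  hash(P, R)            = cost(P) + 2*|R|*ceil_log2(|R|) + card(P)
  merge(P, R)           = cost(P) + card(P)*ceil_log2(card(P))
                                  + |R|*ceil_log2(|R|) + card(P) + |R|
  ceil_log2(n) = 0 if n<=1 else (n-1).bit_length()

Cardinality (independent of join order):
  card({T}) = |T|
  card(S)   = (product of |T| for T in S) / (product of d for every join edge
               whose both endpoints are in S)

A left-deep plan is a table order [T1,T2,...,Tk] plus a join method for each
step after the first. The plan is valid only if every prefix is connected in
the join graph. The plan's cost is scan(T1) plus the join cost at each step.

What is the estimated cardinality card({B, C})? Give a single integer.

Tables in S: B(250), C(200)
Edges inside S: C-B(d=50)
numerator = 250 * 200 = 50000
denominator = 50 = 50
card(S) = 50000 / 50 = 1000

1000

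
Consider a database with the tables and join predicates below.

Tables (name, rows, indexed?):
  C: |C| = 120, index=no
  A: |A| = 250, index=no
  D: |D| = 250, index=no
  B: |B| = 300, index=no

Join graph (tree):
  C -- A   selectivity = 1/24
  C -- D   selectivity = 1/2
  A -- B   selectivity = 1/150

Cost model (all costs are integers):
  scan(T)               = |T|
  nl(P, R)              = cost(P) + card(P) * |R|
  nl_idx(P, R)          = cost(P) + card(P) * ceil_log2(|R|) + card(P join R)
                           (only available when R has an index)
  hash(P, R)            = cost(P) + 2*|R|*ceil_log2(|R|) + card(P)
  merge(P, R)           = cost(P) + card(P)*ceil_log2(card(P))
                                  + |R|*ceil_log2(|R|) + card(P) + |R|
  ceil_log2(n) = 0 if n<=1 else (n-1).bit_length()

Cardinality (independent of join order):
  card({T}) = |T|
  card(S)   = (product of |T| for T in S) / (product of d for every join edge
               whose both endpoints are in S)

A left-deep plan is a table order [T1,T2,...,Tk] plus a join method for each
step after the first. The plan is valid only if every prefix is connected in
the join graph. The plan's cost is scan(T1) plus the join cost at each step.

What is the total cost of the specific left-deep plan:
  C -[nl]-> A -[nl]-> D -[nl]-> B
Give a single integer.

step 1: scan C: cost=120, card=120
step 2: join A via nl
    card(P join A) = 120*250/(24) = 1250
    cost = 120 + 120*250 = 30120
step 3: join D via nl
    card(P join D) = 1250*250/(2) = 156250
    cost = 30120 + 1250*250 = 342620
step 4: join B via nl
    card(P join B) = 156250*300/(150) = 312500
    cost = 342620 + 156250*300 = 47217620

47217620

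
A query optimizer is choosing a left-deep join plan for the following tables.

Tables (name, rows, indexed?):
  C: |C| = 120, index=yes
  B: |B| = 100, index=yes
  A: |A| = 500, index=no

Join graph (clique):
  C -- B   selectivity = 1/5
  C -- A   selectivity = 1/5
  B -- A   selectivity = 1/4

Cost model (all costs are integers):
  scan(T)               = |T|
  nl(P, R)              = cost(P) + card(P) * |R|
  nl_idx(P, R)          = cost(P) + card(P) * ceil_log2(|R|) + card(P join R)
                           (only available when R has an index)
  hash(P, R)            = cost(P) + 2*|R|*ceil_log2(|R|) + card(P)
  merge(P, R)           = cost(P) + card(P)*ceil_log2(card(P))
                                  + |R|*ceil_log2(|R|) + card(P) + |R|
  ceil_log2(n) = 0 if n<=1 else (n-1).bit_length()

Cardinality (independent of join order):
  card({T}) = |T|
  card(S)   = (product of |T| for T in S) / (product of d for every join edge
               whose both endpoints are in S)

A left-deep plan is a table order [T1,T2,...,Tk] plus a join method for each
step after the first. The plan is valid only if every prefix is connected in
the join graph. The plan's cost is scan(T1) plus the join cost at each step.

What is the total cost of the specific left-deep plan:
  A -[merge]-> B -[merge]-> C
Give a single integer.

194760

step 1: scan A: cost=500, card=500
step 2: join B via merge
    card(P join B) = 500*100/(4) = 12500
    cost = 500 + 500*9 + 100*7 + 500 + 100 = 6300
step 3: join C via merge
    card(P join C) = 12500*120/(5*5) = 60000
    cost = 6300 + 12500*14 + 120*7 + 12500 + 120 = 194760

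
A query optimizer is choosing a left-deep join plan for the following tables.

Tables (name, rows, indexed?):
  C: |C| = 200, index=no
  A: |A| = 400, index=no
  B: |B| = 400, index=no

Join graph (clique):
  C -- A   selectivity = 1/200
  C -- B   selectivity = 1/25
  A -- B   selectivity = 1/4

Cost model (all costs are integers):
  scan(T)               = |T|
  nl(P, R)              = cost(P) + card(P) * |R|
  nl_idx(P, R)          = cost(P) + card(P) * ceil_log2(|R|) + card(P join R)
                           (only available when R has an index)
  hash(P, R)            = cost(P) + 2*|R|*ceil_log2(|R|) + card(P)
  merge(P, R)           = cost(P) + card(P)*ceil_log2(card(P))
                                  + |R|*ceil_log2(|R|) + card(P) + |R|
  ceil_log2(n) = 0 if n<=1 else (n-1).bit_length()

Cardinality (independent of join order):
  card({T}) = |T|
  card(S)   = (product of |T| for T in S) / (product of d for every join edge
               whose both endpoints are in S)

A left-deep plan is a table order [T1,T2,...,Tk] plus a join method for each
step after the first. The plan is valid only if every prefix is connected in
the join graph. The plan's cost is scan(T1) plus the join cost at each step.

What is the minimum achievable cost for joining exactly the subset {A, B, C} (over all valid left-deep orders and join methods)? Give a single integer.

11600

Selinger DP over subsets of {A,B,C}:
  {C}: scan cost=200, card=200
  {A}: scan cost=400, card=400
  {B}: scan cost=400, card=400
  {AC}: card=400; try (C,hash)→4000, (A,merge)→6000, (C,merge)→6200, (A,hash)→7600, (A,nl)→80200, (C,nl)→80400; best=4000 via (C,hash)
  {BC}: card=3200; try (C,hash)→4000, (B,merge)→6000, (C,merge)→6200, (B,hash)→7600, (B,nl)→80200, (C,nl)→80400; best=4000 via (C,hash)
  {AB}: card=40000; try (B,hash)→8000, (A,hash)→8000, (B,merge)→8400, (A,merge)→8400, (B,nl)→160400, (A,nl)→160400; best=8000 via (B,hash)
  {ABC}: card=1600; try (B,hash)→11600, (B,merge)→12000, (A,hash)→14400, (A,merge)→49600, (C,hash)→51200, (B,nl)→164000 …(+3); best=11600 via (B,hash)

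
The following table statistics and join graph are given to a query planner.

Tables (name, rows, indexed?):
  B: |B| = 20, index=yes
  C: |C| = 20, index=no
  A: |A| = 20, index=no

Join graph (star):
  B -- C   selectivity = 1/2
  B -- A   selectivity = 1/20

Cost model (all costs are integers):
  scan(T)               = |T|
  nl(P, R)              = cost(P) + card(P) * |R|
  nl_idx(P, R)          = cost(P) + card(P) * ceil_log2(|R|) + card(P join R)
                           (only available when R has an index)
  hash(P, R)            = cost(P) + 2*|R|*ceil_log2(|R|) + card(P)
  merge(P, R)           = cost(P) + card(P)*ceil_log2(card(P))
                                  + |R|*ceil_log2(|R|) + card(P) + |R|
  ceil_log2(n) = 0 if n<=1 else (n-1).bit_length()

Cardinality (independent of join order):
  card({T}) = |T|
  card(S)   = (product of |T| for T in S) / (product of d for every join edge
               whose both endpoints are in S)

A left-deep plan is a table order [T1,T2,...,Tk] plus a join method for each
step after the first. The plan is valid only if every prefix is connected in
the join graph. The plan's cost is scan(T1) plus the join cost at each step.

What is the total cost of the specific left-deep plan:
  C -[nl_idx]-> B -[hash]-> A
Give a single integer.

step 1: scan C: cost=20, card=20
step 2: join B via nl_idx
    card(P join B) = 20*20/(2) = 200
    cost = 20 + 20*5 + 200 = 320
step 3: join A via hash
    card(P join A) = 200*20/(20) = 200
    cost = 320 + 2*20*5 + 200 = 720

720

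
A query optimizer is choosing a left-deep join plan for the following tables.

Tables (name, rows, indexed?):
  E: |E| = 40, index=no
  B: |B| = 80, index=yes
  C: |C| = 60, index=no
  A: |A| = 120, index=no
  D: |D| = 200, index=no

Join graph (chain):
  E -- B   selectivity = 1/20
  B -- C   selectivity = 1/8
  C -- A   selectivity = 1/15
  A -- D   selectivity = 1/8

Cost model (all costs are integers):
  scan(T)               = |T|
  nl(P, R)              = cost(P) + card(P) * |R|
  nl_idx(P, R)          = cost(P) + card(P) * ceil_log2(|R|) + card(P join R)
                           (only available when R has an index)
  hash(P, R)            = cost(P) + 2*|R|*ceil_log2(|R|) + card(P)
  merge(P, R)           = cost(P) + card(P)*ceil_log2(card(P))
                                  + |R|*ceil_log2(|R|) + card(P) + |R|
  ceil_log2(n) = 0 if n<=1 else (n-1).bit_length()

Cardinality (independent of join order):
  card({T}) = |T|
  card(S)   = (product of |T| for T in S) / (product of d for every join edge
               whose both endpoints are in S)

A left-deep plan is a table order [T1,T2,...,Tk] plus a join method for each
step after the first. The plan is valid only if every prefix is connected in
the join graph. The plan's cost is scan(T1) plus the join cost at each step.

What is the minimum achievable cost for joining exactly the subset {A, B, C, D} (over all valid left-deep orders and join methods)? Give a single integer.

Selinger DP over subsets of {A,B,C,D}:
  {B}: scan cost=80, card=80
  {C}: scan cost=60, card=60
  {A}: scan cost=120, card=120
  {D}: scan cost=200, card=200
  {BC}: card=600; try (C,hash)→880, (B,nl_idx)→1080, (B,merge)→1120, (C,merge)→1140, (B,hash)→1240, (B,nl)→4860 …(+1); best=880 via (C,hash)
  {AC}: card=480; try (C,hash)→960, (A,merge)→1440, (C,merge)→1500, (A,hash)→1800, (A,nl)→7260, (C,nl)→7320; best=960 via (C,hash)
  {AD}: card=3000; try (A,hash)→2080, (D,merge)→2880, (A,merge)→2960, (D,hash)→3440, (D,nl)→24120, (A,nl)→24200; best=2080 via (A,hash)
  {ABC}: card=4800; try (B,hash)→2560, (A,hash)→3160, (B,merge)→6400, (A,merge)→8440, (B,nl_idx)→9120, (B,nl)→39360 …(+1); best=2560 via (B,hash)
  {ACD}: card=12000; try (D,hash)→4640, (C,hash)→5800, (D,merge)→7560, (C,merge)→41500, (D,nl)→96960, (C,nl)→182080; best=4640 via (D,hash)
  {ABCD}: card=120000; try (D,hash)→10560, (B,hash)→17760, (D,merge)→71560, (B,merge)→185280, (B,nl_idx)→208640, (D,nl)→962560 …(+1); best=10560 via (D,hash)

10560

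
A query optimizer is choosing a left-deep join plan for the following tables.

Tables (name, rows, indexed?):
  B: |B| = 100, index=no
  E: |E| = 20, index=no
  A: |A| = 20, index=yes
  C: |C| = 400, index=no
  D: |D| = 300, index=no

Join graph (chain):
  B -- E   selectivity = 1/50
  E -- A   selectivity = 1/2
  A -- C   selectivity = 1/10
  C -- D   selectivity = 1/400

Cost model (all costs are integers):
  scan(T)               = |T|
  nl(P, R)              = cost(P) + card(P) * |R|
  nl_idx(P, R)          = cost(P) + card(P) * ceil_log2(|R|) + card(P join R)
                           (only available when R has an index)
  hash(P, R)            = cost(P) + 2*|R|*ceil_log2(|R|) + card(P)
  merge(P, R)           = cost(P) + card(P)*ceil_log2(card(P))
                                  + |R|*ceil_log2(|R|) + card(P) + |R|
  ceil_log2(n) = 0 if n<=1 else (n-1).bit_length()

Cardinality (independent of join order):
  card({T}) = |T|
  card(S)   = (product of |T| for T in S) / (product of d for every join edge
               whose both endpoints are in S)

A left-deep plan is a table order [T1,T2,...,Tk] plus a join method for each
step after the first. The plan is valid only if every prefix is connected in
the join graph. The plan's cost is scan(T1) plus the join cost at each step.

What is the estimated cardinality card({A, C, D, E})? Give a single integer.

Tables in S: A(20), C(400), D(300), E(20)
Edges inside S: E-A(d=2), A-C(d=10), C-D(d=400)
numerator = 20 * 400 * 300 * 20 = 48000000
denominator = 2 * 10 * 400 = 8000
card(S) = 48000000 / 8000 = 6000

6000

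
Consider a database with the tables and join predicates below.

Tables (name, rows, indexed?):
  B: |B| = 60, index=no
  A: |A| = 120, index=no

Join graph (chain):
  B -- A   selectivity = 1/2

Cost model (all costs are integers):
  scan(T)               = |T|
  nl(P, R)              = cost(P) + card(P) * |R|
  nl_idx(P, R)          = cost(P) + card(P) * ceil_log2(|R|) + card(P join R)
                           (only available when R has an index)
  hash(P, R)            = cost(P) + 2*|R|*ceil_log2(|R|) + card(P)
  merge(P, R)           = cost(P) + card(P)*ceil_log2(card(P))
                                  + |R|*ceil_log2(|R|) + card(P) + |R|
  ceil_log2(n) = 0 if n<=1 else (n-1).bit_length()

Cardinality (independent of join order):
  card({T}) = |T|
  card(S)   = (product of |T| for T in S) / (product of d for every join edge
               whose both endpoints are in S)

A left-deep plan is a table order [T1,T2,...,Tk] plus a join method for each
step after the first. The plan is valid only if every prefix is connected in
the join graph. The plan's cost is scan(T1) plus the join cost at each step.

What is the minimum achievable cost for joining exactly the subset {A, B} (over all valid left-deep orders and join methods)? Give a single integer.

960

Selinger DP over subsets of {A,B}:
  {B}: scan cost=60, card=60
  {A}: scan cost=120, card=120
  {AB}: card=3600; try (B,hash)→960, (A,merge)→1440, (B,merge)→1500, (A,hash)→1800, (A,nl)→7260, (B,nl)→7320; best=960 via (B,hash)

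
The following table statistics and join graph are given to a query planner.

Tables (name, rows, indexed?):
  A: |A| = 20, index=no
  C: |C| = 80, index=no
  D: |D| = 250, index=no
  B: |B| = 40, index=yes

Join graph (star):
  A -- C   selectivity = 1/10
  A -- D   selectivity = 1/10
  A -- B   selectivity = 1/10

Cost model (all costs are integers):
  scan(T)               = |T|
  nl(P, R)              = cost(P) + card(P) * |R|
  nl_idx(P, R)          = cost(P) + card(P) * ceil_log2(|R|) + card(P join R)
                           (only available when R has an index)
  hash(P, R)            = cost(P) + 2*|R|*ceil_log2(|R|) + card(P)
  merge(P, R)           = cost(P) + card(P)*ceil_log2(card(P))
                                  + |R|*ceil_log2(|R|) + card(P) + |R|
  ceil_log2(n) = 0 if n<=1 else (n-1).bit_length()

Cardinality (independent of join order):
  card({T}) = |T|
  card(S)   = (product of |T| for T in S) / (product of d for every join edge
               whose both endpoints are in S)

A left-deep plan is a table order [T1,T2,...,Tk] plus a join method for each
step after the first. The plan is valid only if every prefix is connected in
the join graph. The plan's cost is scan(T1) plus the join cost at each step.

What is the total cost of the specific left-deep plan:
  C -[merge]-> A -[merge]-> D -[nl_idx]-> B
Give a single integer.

44530

step 1: scan C: cost=80, card=80
step 2: join A via merge
    card(P join A) = 80*20/(10) = 160
    cost = 80 + 80*7 + 20*5 + 80 + 20 = 840
step 3: join D via merge
    card(P join D) = 160*250/(10) = 4000
    cost = 840 + 160*8 + 250*8 + 160 + 250 = 4530
step 4: join B via nl_idx
    card(P join B) = 4000*40/(10) = 16000
    cost = 4530 + 4000*6 + 16000 = 44530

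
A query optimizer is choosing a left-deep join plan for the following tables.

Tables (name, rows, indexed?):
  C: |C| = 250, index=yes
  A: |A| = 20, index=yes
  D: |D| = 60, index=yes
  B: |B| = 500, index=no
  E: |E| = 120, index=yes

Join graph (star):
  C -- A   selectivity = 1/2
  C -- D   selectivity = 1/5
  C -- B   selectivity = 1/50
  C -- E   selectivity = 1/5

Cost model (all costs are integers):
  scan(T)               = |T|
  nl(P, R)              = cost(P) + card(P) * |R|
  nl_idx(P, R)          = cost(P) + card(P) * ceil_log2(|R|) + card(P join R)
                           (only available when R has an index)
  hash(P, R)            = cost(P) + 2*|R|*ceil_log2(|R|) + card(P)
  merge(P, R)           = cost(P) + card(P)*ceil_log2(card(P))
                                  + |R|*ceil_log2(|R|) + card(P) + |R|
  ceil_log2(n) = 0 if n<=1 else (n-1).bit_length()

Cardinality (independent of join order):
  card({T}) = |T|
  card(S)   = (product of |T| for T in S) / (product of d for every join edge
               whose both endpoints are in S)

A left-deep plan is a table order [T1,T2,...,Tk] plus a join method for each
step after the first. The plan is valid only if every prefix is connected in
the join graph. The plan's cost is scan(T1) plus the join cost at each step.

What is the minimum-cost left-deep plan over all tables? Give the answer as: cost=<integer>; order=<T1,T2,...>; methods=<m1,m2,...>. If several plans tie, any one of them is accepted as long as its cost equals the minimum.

cost=335100; order=B,C,A,D,E; methods=hash,hash,hash,hash

Selinger DP (subsets sized 1..n):
  {C}: scan cost=250, card=250
  {A}: scan cost=20, card=20
  {D}: scan cost=60, card=60
  {B}: scan cost=500, card=500
  {E}: scan cost=120, card=120
  {AC}: card=2500; try (A,hash)→700, (C,merge)→2390, (A,merge)→2620, (C,nl_idx)→2680, (A,nl_idx)→4000, (C,hash)→4040 …(+2); best=700 via (A,hash)
  {CD}: card=3000; try (D,hash)→1220, (C,merge)→2730, (D,merge)→2920, (C,nl_idx)→3540, (C,hash)→4120, (D,nl_idx)→4750 …(+2); best=1220 via (D,hash)
  {BC}: card=2500; try (C,hash)→5000, (C,nl_idx)→7000, (B,merge)→7500, (C,merge)→7750, (B,hash)→9500, (B,nl)→125250 …(+1); best=5000 via (C,hash)
  {CE}: card=6000; try (E,hash)→2180, (C,merge)→3330, (E,merge)→3460, (C,hash)→4240, (C,nl_idx)→7080, (E,nl_idx)→8000 …(+2); best=2180 via (E,hash)
  {ACD}: card=30000; try (D,hash)→3920, (A,hash)→4420, (D,merge)→33620, (A,merge)→40340, (D,nl_idx)→45700, (A,nl_idx)→46220 …(+2); best=3920 via (D,hash)
  {ABC}: card=25000; try (A,hash)→7700, (B,hash)→12200, (A,merge)→37620, (B,merge)→38200, (A,nl_idx)→42500, (A,nl)→55000 …(+1); best=7700 via (A,hash)
  {ACE}: card=60000; try (E,hash)→4880, (A,hash)→8380, (E,merge)→34160, (E,nl_idx)→78200, (A,merge)→86300, (A,nl_idx)→92180 …(+2); best=4880 via (E,hash)
  {BCD}: card=30000; try (D,hash)→8220, (B,hash)→13220, (D,merge)→37920, (B,merge)→45220, (D,nl_idx)→50000, (D,nl)→155000 …(+1); best=8220 via (D,hash)
  {CDE}: card=72000; try (E,hash)→5900, (D,hash)→8900, (E,merge)→41180, (D,merge)→86600, (E,nl_idx)→94220, (D,nl_idx)→110180 …(+2); best=5900 via (E,hash)
  {BCE}: card=60000; try (E,hash)→9180, (B,hash)→17180, (E,merge)→38460, (E,nl_idx)→82500, (B,merge)→91180, (E,nl)→305000 …(+1); best=9180 via (E,hash)
  {ABCD}: card=300000; try (D,hash)→33420, (A,hash)→38420, (B,hash)→42920, (D,merge)→408120, (D,nl_idx)→457700, (A,nl_idx)→458220 …(+5); best=33420 via (D,hash)
  {ACDE}: card=720000; try (E,hash)→35600, (D,hash)→65600, (A,hash)→78100, (E,merge)→484880, (E,nl_idx)→933920, (D,merge)→1025300 …(+6); best=35600 via (E,hash)
  {ABCE}: card=600000; try (E,hash)→34380, (A,hash)→69380, (B,hash)→73880, (E,merge)→408660, (E,nl_idx)→782700, (A,nl_idx)→909180 …(+5); best=34380 via (E,hash)
  {BCDE}: card=720000; try (E,hash)→39900, (D,hash)→69900, (B,hash)→86900, (E,merge)→489180, (E,nl_idx)→938220, (D,merge)→1029600 …(+5); best=39900 via (E,hash)
  {ABCDE}: card=7200000; try (E,hash)→335100, (D,hash)→635100, (A,hash)→760100, (B,hash)→764600, (E,merge)→6034380, (E,nl_idx)→9333420 …(+9); best=335100 via (E,hash)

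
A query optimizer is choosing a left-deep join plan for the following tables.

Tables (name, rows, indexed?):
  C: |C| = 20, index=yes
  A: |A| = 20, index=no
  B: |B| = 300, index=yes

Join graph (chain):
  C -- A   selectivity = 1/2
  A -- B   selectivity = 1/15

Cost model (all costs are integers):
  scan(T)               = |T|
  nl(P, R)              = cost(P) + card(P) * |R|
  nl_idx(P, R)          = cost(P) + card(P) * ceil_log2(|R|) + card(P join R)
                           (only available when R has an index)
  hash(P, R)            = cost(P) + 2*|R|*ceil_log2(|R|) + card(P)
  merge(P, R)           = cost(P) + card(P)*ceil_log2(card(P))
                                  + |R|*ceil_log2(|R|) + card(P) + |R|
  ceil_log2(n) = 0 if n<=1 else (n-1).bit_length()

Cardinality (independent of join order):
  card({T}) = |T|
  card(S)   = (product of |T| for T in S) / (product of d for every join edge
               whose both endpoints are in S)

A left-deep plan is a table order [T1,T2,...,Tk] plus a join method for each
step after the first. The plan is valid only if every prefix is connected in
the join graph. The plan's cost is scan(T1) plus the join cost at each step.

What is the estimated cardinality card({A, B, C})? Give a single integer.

4000

Tables in S: A(20), B(300), C(20)
Edges inside S: C-A(d=2), A-B(d=15)
numerator = 20 * 300 * 20 = 120000
denominator = 2 * 15 = 30
card(S) = 120000 / 30 = 4000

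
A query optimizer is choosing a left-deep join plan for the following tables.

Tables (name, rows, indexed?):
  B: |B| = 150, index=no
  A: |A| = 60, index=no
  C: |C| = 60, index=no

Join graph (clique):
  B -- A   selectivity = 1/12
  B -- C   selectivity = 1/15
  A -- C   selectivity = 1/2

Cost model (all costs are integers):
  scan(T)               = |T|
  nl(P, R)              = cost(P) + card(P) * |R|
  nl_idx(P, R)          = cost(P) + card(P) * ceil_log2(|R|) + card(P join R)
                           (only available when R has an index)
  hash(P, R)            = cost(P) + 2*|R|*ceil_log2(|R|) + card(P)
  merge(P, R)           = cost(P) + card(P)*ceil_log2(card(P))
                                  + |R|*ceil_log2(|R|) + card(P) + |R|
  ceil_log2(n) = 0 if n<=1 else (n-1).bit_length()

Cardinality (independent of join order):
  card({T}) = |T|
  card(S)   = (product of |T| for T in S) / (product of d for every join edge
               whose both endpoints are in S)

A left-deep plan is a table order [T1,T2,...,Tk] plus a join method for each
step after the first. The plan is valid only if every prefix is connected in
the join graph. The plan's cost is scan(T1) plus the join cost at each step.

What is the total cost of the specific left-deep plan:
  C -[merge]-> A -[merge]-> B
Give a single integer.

step 1: scan C: cost=60, card=60
step 2: join A via merge
    card(P join A) = 60*60/(2) = 1800
    cost = 60 + 60*6 + 60*6 + 60 + 60 = 900
step 3: join B via merge
    card(P join B) = 1800*150/(12*15) = 1500
    cost = 900 + 1800*11 + 150*8 + 1800 + 150 = 23850

23850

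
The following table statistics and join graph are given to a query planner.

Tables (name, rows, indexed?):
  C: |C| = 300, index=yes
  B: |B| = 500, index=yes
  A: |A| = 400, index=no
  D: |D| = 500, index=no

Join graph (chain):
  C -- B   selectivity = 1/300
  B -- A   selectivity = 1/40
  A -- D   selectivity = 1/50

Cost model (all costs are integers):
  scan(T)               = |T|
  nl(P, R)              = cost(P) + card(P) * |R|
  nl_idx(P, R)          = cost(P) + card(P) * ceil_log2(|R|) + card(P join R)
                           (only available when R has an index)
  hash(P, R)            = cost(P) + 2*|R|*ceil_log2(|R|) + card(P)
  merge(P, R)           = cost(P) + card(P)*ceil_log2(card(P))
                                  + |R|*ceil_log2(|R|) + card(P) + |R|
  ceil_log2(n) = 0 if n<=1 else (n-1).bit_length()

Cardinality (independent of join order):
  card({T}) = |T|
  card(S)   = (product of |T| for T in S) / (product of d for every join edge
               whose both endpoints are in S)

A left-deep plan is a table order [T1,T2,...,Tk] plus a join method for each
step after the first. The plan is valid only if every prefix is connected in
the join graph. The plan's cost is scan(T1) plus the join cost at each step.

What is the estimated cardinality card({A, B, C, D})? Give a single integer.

Tables in S: A(400), B(500), C(300), D(500)
Edges inside S: C-B(d=300), B-A(d=40), A-D(d=50)
numerator = 400 * 500 * 300 * 500 = 30000000000
denominator = 300 * 40 * 50 = 600000
card(S) = 30000000000 / 600000 = 50000

50000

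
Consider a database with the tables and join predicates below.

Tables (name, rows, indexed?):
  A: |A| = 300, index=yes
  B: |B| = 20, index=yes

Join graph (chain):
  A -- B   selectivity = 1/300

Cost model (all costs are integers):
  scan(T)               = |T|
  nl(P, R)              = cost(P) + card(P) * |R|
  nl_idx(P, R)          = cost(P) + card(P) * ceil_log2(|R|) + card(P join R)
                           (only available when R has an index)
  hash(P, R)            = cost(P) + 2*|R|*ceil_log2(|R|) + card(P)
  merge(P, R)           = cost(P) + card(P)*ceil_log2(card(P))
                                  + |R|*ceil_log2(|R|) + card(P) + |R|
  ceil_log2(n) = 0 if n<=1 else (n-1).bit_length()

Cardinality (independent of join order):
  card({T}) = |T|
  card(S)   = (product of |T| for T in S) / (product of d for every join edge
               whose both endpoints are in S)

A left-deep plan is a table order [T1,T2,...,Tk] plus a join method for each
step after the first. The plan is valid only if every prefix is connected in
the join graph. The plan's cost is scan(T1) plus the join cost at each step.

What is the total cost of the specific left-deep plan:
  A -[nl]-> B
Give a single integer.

step 1: scan A: cost=300, card=300
step 2: join B via nl
    card(P join B) = 300*20/(300) = 20
    cost = 300 + 300*20 = 6300

6300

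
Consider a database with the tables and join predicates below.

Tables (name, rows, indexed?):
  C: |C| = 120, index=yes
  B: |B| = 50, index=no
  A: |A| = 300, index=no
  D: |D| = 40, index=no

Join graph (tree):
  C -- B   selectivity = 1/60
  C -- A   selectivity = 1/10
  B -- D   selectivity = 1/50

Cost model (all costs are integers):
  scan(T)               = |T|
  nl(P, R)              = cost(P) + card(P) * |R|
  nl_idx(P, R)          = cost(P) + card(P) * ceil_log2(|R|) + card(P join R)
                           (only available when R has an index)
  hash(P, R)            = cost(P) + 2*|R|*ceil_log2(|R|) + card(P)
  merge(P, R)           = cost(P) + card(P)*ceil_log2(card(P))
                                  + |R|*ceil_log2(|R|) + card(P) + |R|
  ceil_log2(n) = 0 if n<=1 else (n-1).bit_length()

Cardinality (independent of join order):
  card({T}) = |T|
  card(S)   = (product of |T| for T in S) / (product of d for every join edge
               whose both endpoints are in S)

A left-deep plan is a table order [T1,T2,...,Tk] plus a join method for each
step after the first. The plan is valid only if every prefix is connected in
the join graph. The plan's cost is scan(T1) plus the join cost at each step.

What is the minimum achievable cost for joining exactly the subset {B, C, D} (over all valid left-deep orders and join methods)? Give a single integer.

940

Selinger DP over subsets of {B,C,D}:
  {C}: scan cost=120, card=120
  {B}: scan cost=50, card=50
  {D}: scan cost=40, card=40
  {BC}: card=100; try (C,nl_idx)→500, (B,hash)→840, (C,merge)→1360, (B,merge)→1430, (C,hash)→1780, (C,nl)→6050 …(+1); best=500 via (C,nl_idx)
  {BD}: card=40; try (D,hash)→580, (B,merge)→670, (D,merge)→680, (B,hash)→680, (B,nl)→2040, (D,nl)→2050; best=580 via (D,hash)
  {BCD}: card=80; try (C,nl_idx)→940, (D,hash)→1080, (D,merge)→1580, (C,merge)→1820, (C,hash)→2300, (D,nl)→4500 …(+1); best=940 via (C,nl_idx)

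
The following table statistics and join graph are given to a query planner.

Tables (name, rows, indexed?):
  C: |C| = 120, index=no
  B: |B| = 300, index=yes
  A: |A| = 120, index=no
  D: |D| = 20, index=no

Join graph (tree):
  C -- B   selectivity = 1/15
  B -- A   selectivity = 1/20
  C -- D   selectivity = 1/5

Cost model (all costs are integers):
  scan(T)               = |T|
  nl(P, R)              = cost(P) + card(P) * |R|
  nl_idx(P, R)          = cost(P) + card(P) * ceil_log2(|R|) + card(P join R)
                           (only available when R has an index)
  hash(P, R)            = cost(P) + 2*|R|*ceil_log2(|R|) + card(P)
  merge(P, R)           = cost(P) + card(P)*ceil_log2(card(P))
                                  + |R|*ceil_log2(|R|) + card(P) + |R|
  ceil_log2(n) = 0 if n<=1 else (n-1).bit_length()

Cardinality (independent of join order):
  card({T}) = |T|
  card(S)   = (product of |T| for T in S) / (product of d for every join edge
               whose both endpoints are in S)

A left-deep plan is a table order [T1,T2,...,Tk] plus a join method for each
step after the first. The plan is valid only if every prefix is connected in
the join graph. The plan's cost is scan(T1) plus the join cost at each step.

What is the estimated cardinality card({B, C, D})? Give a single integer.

9600

Tables in S: B(300), C(120), D(20)
Edges inside S: C-B(d=15), C-D(d=5)
numerator = 300 * 120 * 20 = 720000
denominator = 15 * 5 = 75
card(S) = 720000 / 75 = 9600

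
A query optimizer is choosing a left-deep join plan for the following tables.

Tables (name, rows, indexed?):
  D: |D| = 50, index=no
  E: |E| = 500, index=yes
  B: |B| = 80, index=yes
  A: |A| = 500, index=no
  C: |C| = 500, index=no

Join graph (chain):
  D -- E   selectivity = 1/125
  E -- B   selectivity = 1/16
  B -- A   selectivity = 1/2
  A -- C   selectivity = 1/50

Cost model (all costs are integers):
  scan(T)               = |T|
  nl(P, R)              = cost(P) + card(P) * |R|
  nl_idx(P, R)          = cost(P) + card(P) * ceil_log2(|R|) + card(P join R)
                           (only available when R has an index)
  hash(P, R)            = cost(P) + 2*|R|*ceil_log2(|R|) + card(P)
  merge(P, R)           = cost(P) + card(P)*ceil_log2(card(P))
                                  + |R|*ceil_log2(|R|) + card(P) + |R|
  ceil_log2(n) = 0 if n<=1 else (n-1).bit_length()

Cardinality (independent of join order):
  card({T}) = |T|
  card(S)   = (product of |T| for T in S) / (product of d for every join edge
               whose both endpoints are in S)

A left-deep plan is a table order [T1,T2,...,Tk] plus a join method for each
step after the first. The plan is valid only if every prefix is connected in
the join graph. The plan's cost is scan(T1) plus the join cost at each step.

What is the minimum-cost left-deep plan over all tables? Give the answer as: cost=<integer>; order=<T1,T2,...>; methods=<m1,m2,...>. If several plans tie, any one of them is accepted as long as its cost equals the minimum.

cost=271020; order=D,E,B,A,C; methods=nl_idx,hash,hash,hash

Selinger DP (subsets sized 1..n):
  {D}: scan cost=50, card=50
  {E}: scan cost=500, card=500
  {B}: scan cost=80, card=80
  {A}: scan cost=500, card=500
  {C}: scan cost=500, card=500
  {DE}: card=200; try (E,nl_idx)→700, (D,hash)→1600, (E,merge)→5400, (D,merge)→5850, (E,hash)→9100, (E,nl)→25050 …(+1); best=700 via (E,nl_idx)
  {BE}: card=2500; try (B,hash)→2120, (E,nl_idx)→3300, (E,merge)→5720, (B,merge)→6140, (B,nl_idx)→6500, (E,hash)→9160 …(+2); best=2120 via (B,hash)
  {AB}: card=20000; try (B,hash)→2120, (A,merge)→5720, (B,merge)→6140, (A,hash)→9160, (B,nl_idx)→24000, (A,nl)→40080 …(+1); best=2120 via (B,hash)
  {AC}: card=5000; try (C,hash)→10000, (A,hash)→10000, (C,merge)→10500, (A,merge)→10500, (C,nl)→250500, (A,nl)→250500; best=10000 via (C,hash)
  {BDE}: card=1000; try (B,hash)→2020, (B,nl_idx)→3100, (B,merge)→3140, (D,hash)→5220, (B,nl)→16700, (D,merge)→34970 …(+1); best=2020 via (B,hash)
  {ABE}: card=625000; try (A,hash)→13620, (E,hash)→31120, (A,merge)→39620, (E,merge)→327120, (E,nl_idx)→807120, (A,nl)→1252120 …(+1); best=13620 via (A,hash)
  {ABC}: card=200000; try (B,hash)→16120, (C,hash)→31120, (B,merge)→80640, (B,nl_idx)→245000, (C,merge)→327120, (B,nl)→410000 …(+1); best=16120 via (B,hash)
  {ABDE}: card=250000; try (A,hash)→12020, (A,merge)→18020, (A,nl)→502020, (D,hash)→639220, (D,merge)→13138970, (D,nl)→31263620; best=12020 via (A,hash)
  {ABCE}: card=6250000; try (E,hash)→225120, (C,hash)→647620, (E,merge)→3821120, (E,nl_idx)→8066120, (C,merge)→13143620, (E,nl)→100016120 …(+1); best=225120 via (E,hash)
  {ABCDE}: card=2500000; try (C,hash)→271020, (C,merge)→4767020, (D,hash)→6475720, (C,nl)→125012020, (D,merge)→150225470, (D,nl)→312725120; best=271020 via (C,hash)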